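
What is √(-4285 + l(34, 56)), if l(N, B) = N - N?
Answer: I*√4285 ≈ 65.46*I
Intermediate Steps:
l(N, B) = 0
√(-4285 + l(34, 56)) = √(-4285 + 0) = √(-4285) = I*√4285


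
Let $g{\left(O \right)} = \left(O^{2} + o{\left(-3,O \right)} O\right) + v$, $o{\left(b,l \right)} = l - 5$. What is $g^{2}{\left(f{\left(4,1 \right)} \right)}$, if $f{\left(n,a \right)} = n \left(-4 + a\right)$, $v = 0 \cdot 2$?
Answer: $121104$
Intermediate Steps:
$o{\left(b,l \right)} = -5 + l$
$v = 0$
$g{\left(O \right)} = O^{2} + O \left(-5 + O\right)$ ($g{\left(O \right)} = \left(O^{2} + \left(-5 + O\right) O\right) + 0 = \left(O^{2} + O \left(-5 + O\right)\right) + 0 = O^{2} + O \left(-5 + O\right)$)
$g^{2}{\left(f{\left(4,1 \right)} \right)} = \left(4 \left(-4 + 1\right) \left(-5 + 2 \cdot 4 \left(-4 + 1\right)\right)\right)^{2} = \left(4 \left(-3\right) \left(-5 + 2 \cdot 4 \left(-3\right)\right)\right)^{2} = \left(- 12 \left(-5 + 2 \left(-12\right)\right)\right)^{2} = \left(- 12 \left(-5 - 24\right)\right)^{2} = \left(\left(-12\right) \left(-29\right)\right)^{2} = 348^{2} = 121104$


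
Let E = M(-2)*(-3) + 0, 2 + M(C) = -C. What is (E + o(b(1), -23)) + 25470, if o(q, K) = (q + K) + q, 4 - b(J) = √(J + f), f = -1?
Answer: 25455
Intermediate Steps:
M(C) = -2 - C
b(J) = 4 - √(-1 + J) (b(J) = 4 - √(J - 1) = 4 - √(-1 + J))
o(q, K) = K + 2*q (o(q, K) = (K + q) + q = K + 2*q)
E = 0 (E = (-2 - 1*(-2))*(-3) + 0 = (-2 + 2)*(-3) + 0 = 0*(-3) + 0 = 0 + 0 = 0)
(E + o(b(1), -23)) + 25470 = (0 + (-23 + 2*(4 - √(-1 + 1)))) + 25470 = (0 + (-23 + 2*(4 - √0))) + 25470 = (0 + (-23 + 2*(4 - 1*0))) + 25470 = (0 + (-23 + 2*(4 + 0))) + 25470 = (0 + (-23 + 2*4)) + 25470 = (0 + (-23 + 8)) + 25470 = (0 - 15) + 25470 = -15 + 25470 = 25455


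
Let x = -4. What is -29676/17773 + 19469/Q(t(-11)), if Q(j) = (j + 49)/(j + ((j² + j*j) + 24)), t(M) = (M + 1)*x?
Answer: 1129414919604/1581797 ≈ 7.1401e+5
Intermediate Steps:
t(M) = -4 - 4*M (t(M) = (M + 1)*(-4) = (1 + M)*(-4) = -4 - 4*M)
Q(j) = (49 + j)/(24 + j + 2*j²) (Q(j) = (49 + j)/(j + ((j² + j²) + 24)) = (49 + j)/(j + (2*j² + 24)) = (49 + j)/(j + (24 + 2*j²)) = (49 + j)/(24 + j + 2*j²))
-29676/17773 + 19469/Q(t(-11)) = -29676/17773 + 19469/(((49 + (-4 - 4*(-11)))/(24 + (-4 - 4*(-11)) + 2*(-4 - 4*(-11))²))) = -29676*1/17773 + 19469/(((49 + (-4 + 44))/(24 + (-4 + 44) + 2*(-4 + 44)²))) = -29676/17773 + 19469/(((49 + 40)/(24 + 40 + 2*40²))) = -29676/17773 + 19469/((89/(24 + 40 + 2*1600))) = -29676/17773 + 19469/((89/(24 + 40 + 3200))) = -29676/17773 + 19469/((89/3264)) = -29676/17773 + 19469/(((1/3264)*89)) = -29676/17773 + 19469/(89/3264) = -29676/17773 + 19469*(3264/89) = -29676/17773 + 63546816/89 = 1129414919604/1581797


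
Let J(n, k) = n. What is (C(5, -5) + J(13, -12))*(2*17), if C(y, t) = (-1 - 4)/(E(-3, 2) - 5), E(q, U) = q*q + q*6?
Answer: 3179/7 ≈ 454.14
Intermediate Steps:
E(q, U) = q² + 6*q
C(y, t) = 5/14 (C(y, t) = (-1 - 4)/(-3*(6 - 3) - 5) = -5/(-3*3 - 5) = -5/(-9 - 5) = -5/(-14) = -5*(-1/14) = 5/14)
(C(5, -5) + J(13, -12))*(2*17) = (5/14 + 13)*(2*17) = (187/14)*34 = 3179/7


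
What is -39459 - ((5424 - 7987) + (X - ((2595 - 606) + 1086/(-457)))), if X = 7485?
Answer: -19374230/457 ≈ -42394.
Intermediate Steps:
-39459 - ((5424 - 7987) + (X - ((2595 - 606) + 1086/(-457)))) = -39459 - ((5424 - 7987) + (7485 - ((2595 - 606) + 1086/(-457)))) = -39459 - (-2563 + (7485 - (1989 + 1086*(-1/457)))) = -39459 - (-2563 + (7485 - (1989 - 1086/457))) = -39459 - (-2563 + (7485 - 1*907887/457)) = -39459 - (-2563 + (7485 - 907887/457)) = -39459 - (-2563 + 2512758/457) = -39459 - 1*1341467/457 = -39459 - 1341467/457 = -19374230/457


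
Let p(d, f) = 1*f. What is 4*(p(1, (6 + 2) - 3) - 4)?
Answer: 4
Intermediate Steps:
p(d, f) = f
4*(p(1, (6 + 2) - 3) - 4) = 4*(((6 + 2) - 3) - 4) = 4*((8 - 3) - 4) = 4*(5 - 4) = 4*1 = 4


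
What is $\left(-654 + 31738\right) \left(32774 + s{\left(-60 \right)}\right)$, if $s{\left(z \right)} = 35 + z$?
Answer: $1017969916$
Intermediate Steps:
$\left(-654 + 31738\right) \left(32774 + s{\left(-60 \right)}\right) = \left(-654 + 31738\right) \left(32774 + \left(35 - 60\right)\right) = 31084 \left(32774 - 25\right) = 31084 \cdot 32749 = 1017969916$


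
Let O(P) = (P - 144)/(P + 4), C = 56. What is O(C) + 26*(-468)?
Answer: -182542/15 ≈ -12169.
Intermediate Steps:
O(P) = (-144 + P)/(4 + P)
O(C) + 26*(-468) = (-144 + 56)/(4 + 56) + 26*(-468) = -88/60 - 12168 = (1/60)*(-88) - 12168 = -22/15 - 12168 = -182542/15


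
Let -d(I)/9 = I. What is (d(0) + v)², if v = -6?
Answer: 36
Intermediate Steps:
d(I) = -9*I
(d(0) + v)² = (-9*0 - 6)² = (0 - 6)² = (-6)² = 36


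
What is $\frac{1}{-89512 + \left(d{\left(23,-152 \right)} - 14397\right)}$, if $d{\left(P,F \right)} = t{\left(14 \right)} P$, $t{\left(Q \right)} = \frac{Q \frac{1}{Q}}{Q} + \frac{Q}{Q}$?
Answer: $- \frac{14}{1454381} \approx -9.6261 \cdot 10^{-6}$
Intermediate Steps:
$t{\left(Q \right)} = 1 + \frac{1}{Q}$ ($t{\left(Q \right)} = 1 \frac{1}{Q} + 1 = \frac{1}{Q} + 1 = 1 + \frac{1}{Q}$)
$d{\left(P,F \right)} = \frac{15 P}{14}$ ($d{\left(P,F \right)} = \frac{1 + 14}{14} P = \frac{1}{14} \cdot 15 P = \frac{15 P}{14}$)
$\frac{1}{-89512 + \left(d{\left(23,-152 \right)} - 14397\right)} = \frac{1}{-89512 + \left(\frac{15}{14} \cdot 23 - 14397\right)} = \frac{1}{-89512 + \left(\frac{345}{14} - 14397\right)} = \frac{1}{-89512 - \frac{201213}{14}} = \frac{1}{- \frac{1454381}{14}} = - \frac{14}{1454381}$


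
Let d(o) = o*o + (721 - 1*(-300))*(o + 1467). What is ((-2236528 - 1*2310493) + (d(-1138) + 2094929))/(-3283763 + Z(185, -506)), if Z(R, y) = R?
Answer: 273713/1094526 ≈ 0.25007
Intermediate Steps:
d(o) = 1497807 + o**2 + 1021*o (d(o) = o**2 + (721 + 300)*(1467 + o) = o**2 + 1021*(1467 + o) = o**2 + (1497807 + 1021*o) = 1497807 + o**2 + 1021*o)
((-2236528 - 1*2310493) + (d(-1138) + 2094929))/(-3283763 + Z(185, -506)) = ((-2236528 - 1*2310493) + ((1497807 + (-1138)**2 + 1021*(-1138)) + 2094929))/(-3283763 + 185) = ((-2236528 - 2310493) + ((1497807 + 1295044 - 1161898) + 2094929))/(-3283578) = (-4547021 + (1630953 + 2094929))*(-1/3283578) = (-4547021 + 3725882)*(-1/3283578) = -821139*(-1/3283578) = 273713/1094526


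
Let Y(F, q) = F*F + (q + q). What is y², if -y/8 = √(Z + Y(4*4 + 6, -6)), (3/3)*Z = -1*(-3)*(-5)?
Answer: 29248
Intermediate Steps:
Y(F, q) = F² + 2*q
Z = -15 (Z = -1*(-3)*(-5) = 3*(-5) = -15)
y = -8*√457 (y = -8*√(-15 + ((4*4 + 6)² + 2*(-6))) = -8*√(-15 + ((16 + 6)² - 12)) = -8*√(-15 + (22² - 12)) = -8*√(-15 + (484 - 12)) = -8*√(-15 + 472) = -8*√457 ≈ -171.02)
y² = (-8*√457)² = 29248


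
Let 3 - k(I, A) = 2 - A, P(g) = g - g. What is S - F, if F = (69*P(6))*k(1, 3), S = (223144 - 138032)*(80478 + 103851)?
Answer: 15688609848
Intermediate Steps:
P(g) = 0
k(I, A) = 1 + A (k(I, A) = 3 - (2 - A) = 3 + (-2 + A) = 1 + A)
S = 15688609848 (S = 85112*184329 = 15688609848)
F = 0 (F = (69*0)*(1 + 3) = 0*4 = 0)
S - F = 15688609848 - 1*0 = 15688609848 + 0 = 15688609848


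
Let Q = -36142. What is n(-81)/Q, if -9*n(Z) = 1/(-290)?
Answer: -1/94330620 ≈ -1.0601e-8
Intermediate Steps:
n(Z) = 1/2610 (n(Z) = -1/9/(-290) = -1/9*(-1/290) = 1/2610)
n(-81)/Q = (1/2610)/(-36142) = (1/2610)*(-1/36142) = -1/94330620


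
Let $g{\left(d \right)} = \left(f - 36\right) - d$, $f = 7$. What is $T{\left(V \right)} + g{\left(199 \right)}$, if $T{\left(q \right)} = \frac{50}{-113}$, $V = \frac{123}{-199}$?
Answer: $- \frac{25814}{113} \approx -228.44$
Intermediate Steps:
$V = - \frac{123}{199}$ ($V = 123 \left(- \frac{1}{199}\right) = - \frac{123}{199} \approx -0.61809$)
$g{\left(d \right)} = -29 - d$ ($g{\left(d \right)} = \left(7 - 36\right) - d = -29 - d$)
$T{\left(q \right)} = - \frac{50}{113}$ ($T{\left(q \right)} = 50 \left(- \frac{1}{113}\right) = - \frac{50}{113}$)
$T{\left(V \right)} + g{\left(199 \right)} = - \frac{50}{113} - 228 = - \frac{25814}{113}$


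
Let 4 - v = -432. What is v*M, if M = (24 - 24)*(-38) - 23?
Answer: -10028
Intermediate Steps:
v = 436 (v = 4 - 1*(-432) = 4 + 432 = 436)
M = -23 (M = 0*(-38) - 23 = 0 - 23 = -23)
v*M = 436*(-23) = -10028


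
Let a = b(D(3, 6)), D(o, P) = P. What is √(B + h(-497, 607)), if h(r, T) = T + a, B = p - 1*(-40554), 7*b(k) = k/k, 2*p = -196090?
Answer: 3*I*√309701/7 ≈ 238.5*I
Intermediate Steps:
p = -98045 (p = (½)*(-196090) = -98045)
b(k) = ⅐ (b(k) = (k/k)/7 = (⅐)*1 = ⅐)
a = ⅐ ≈ 0.14286
B = -57491 (B = -98045 - 1*(-40554) = -98045 + 40554 = -57491)
h(r, T) = ⅐ + T (h(r, T) = T + ⅐ = ⅐ + T)
√(B + h(-497, 607)) = √(-57491 + (⅐ + 607)) = √(-57491 + 4250/7) = √(-398187/7) = 3*I*√309701/7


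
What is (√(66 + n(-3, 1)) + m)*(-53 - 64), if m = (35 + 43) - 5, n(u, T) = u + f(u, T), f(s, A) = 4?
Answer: -8541 - 117*√67 ≈ -9498.7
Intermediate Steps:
n(u, T) = 4 + u (n(u, T) = u + 4 = 4 + u)
m = 73 (m = 78 - 5 = 73)
(√(66 + n(-3, 1)) + m)*(-53 - 64) = (√(66 + (4 - 3)) + 73)*(-53 - 64) = (√(66 + 1) + 73)*(-117) = (√67 + 73)*(-117) = (73 + √67)*(-117) = -8541 - 117*√67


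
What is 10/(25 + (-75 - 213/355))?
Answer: -50/253 ≈ -0.19763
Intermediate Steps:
10/(25 + (-75 - 213/355)) = 10/(25 + (-75 - 1*⅗)) = 10/(25 + (-75 - ⅗)) = 10/(25 - 378/5) = 10/(-253/5) = 10*(-5/253) = -50/253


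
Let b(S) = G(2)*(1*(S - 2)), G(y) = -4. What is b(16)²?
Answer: 3136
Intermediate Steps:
b(S) = 8 - 4*S (b(S) = -4*(S - 2) = -4*(-2 + S) = 8 - 4*S)
b(16)² = (8 - 4*16)² = (8 - 64)² = (-56)² = 3136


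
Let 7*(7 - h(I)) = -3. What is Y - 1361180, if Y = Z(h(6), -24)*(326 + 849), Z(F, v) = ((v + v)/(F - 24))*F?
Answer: -38741020/29 ≈ -1.3359e+6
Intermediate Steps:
h(I) = 52/7 (h(I) = 7 - 1/7*(-3) = 7 + 3/7 = 52/7)
Z(F, v) = 2*F*v/(-24 + F) (Z(F, v) = ((2*v)/(-24 + F))*F = (2*v/(-24 + F))*F = 2*F*v/(-24 + F))
Y = 733200/29 (Y = (2*(52/7)*(-24)/(-24 + 52/7))*(326 + 849) = (2*(52/7)*(-24)/(-116/7))*1175 = (2*(52/7)*(-24)*(-7/116))*1175 = (624/29)*1175 = 733200/29 ≈ 25283.)
Y - 1361180 = 733200/29 - 1361180 = -38741020/29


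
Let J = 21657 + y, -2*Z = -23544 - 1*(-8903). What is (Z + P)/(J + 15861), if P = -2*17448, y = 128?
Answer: -55151/75292 ≈ -0.73249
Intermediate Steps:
Z = 14641/2 (Z = -(-23544 - 1*(-8903))/2 = -(-23544 + 8903)/2 = -1/2*(-14641) = 14641/2 ≈ 7320.5)
P = -34896
J = 21785 (J = 21657 + 128 = 21785)
(Z + P)/(J + 15861) = (14641/2 - 34896)/(21785 + 15861) = -55151/2/37646 = -55151/2*1/37646 = -55151/75292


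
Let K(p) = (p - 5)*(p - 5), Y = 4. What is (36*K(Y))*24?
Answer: 864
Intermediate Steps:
K(p) = (-5 + p)**2 (K(p) = (-5 + p)*(-5 + p) = (-5 + p)**2)
(36*K(Y))*24 = (36*(-5 + 4)**2)*24 = (36*(-1)**2)*24 = (36*1)*24 = 36*24 = 864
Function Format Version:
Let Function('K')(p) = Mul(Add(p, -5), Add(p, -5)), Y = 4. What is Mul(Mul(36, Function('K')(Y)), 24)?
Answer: 864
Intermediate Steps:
Function('K')(p) = Pow(Add(-5, p), 2) (Function('K')(p) = Mul(Add(-5, p), Add(-5, p)) = Pow(Add(-5, p), 2))
Mul(Mul(36, Function('K')(Y)), 24) = Mul(Mul(36, Pow(Add(-5, 4), 2)), 24) = Mul(Mul(36, Pow(-1, 2)), 24) = Mul(Mul(36, 1), 24) = Mul(36, 24) = 864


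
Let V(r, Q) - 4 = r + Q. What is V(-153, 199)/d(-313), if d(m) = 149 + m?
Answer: -25/82 ≈ -0.30488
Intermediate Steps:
V(r, Q) = 4 + Q + r (V(r, Q) = 4 + (r + Q) = 4 + (Q + r) = 4 + Q + r)
V(-153, 199)/d(-313) = (4 + 199 - 153)/(149 - 313) = 50/(-164) = 50*(-1/164) = -25/82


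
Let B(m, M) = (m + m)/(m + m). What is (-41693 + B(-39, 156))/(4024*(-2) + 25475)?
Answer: -41692/17427 ≈ -2.3924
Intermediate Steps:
B(m, M) = 1 (B(m, M) = (2*m)/((2*m)) = (2*m)*(1/(2*m)) = 1)
(-41693 + B(-39, 156))/(4024*(-2) + 25475) = (-41693 + 1)/(4024*(-2) + 25475) = -41692/(-8048 + 25475) = -41692/17427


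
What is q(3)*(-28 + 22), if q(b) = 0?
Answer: 0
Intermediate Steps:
q(3)*(-28 + 22) = 0*(-28 + 22) = 0*(-6) = 0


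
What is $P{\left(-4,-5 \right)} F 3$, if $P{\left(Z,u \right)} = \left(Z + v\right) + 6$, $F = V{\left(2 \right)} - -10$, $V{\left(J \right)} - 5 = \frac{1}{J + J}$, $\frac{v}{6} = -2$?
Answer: $- \frac{915}{2} \approx -457.5$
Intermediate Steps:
$v = -12$ ($v = 6 \left(-2\right) = -12$)
$V{\left(J \right)} = 5 + \frac{1}{2 J}$ ($V{\left(J \right)} = 5 + \frac{1}{J + J} = 5 + \frac{1}{2 J}$)
$F = \frac{61}{4}$ ($F = \left(5 + \frac{1}{2 \cdot 2}\right) - -10 = \left(5 + \frac{1}{2} \cdot \frac{1}{2}\right) + 10 = \left(5 + \frac{1}{4}\right) + 10 = \frac{21}{4} + 10 = \frac{61}{4} \approx 15.25$)
$P{\left(Z,u \right)} = -6 + Z$ ($P{\left(Z,u \right)} = \left(Z - 12\right) + 6 = \left(-12 + Z\right) + 6 = -6 + Z$)
$P{\left(-4,-5 \right)} F 3 = \left(-6 - 4\right) \frac{61}{4} \cdot 3 = \left(-10\right) \frac{61}{4} \cdot 3 = \left(- \frac{305}{2}\right) 3 = - \frac{915}{2}$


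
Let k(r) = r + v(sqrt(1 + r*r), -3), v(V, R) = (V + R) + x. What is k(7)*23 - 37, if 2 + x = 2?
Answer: 55 + 115*sqrt(2) ≈ 217.63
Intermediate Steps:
x = 0 (x = -2 + 2 = 0)
v(V, R) = R + V (v(V, R) = (V + R) + 0 = (R + V) + 0 = R + V)
k(r) = -3 + r + sqrt(1 + r**2) (k(r) = r + (-3 + sqrt(1 + r*r)) = r + (-3 + sqrt(1 + r**2)) = -3 + r + sqrt(1 + r**2))
k(7)*23 - 37 = (-3 + 7 + sqrt(1 + 7**2))*23 - 37 = (-3 + 7 + sqrt(1 + 49))*23 - 37 = (-3 + 7 + sqrt(50))*23 - 37 = (-3 + 7 + 5*sqrt(2))*23 - 37 = (4 + 5*sqrt(2))*23 - 37 = (92 + 115*sqrt(2)) - 37 = 55 + 115*sqrt(2)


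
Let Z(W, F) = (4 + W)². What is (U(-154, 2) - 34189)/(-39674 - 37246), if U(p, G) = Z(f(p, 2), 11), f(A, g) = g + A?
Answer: 819/5128 ≈ 0.15971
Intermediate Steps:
f(A, g) = A + g
U(p, G) = (6 + p)² (U(p, G) = (4 + (p + 2))² = (4 + (2 + p))² = (6 + p)²)
(U(-154, 2) - 34189)/(-39674 - 37246) = ((6 - 154)² - 34189)/(-39674 - 37246) = ((-148)² - 34189)/(-76920) = (21904 - 34189)*(-1/76920) = -12285*(-1/76920) = 819/5128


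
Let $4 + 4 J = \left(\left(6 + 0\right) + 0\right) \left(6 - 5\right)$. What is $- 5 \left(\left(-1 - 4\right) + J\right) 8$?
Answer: $180$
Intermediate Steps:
$J = \frac{1}{2}$ ($J = -1 + \frac{\left(\left(6 + 0\right) + 0\right) \left(6 - 5\right)}{4} = -1 + \frac{\left(6 + 0\right) 1}{4} = -1 + \frac{6 \cdot 1}{4} = -1 + \frac{1}{4} \cdot 6 = -1 + \frac{3}{2} = \frac{1}{2} \approx 0.5$)
$- 5 \left(\left(-1 - 4\right) + J\right) 8 = - 5 \left(\left(-1 - 4\right) + \frac{1}{2}\right) 8 = - 5 \left(-5 + \frac{1}{2}\right) 8 = \left(-5\right) \left(- \frac{9}{2}\right) 8 = \frac{45}{2} \cdot 8 = 180$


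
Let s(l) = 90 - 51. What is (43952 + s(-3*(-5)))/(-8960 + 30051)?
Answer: 43991/21091 ≈ 2.0858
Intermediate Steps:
s(l) = 39
(43952 + s(-3*(-5)))/(-8960 + 30051) = (43952 + 39)/(-8960 + 30051) = 43991/21091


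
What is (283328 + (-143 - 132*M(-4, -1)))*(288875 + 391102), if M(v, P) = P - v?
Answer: 192290015853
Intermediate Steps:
(283328 + (-143 - 132*M(-4, -1)))*(288875 + 391102) = (283328 + (-143 - 132*(-1 - 1*(-4))))*(288875 + 391102) = (283328 + (-143 - 132*(-1 + 4)))*679977 = (283328 + (-143 - 132*3))*679977 = (283328 + (-143 - 396))*679977 = (283328 - 539)*679977 = 282789*679977 = 192290015853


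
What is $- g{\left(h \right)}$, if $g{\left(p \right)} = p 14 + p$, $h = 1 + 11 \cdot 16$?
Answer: $-2655$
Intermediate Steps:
$h = 177$ ($h = 1 + 176 = 177$)
$g{\left(p \right)} = 15 p$ ($g{\left(p \right)} = 14 p + p = 15 p$)
$- g{\left(h \right)} = - 15 \cdot 177 = \left(-1\right) 2655 = -2655$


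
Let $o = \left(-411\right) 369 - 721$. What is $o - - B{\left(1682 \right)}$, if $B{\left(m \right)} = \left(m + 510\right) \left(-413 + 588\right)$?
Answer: $231220$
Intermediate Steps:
$B{\left(m \right)} = 89250 + 175 m$ ($B{\left(m \right)} = \left(510 + m\right) 175 = 89250 + 175 m$)
$o = -152380$ ($o = -151659 - 721 = -152380$)
$o - - B{\left(1682 \right)} = -152380 - - (89250 + 175 \cdot 1682) = -152380 - - (89250 + 294350) = -152380 - \left(-1\right) 383600 = -152380 - -383600 = -152380 + 383600 = 231220$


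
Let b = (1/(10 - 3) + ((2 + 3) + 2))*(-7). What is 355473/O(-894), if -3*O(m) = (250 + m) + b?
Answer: 1066419/694 ≈ 1536.6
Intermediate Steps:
b = -50 (b = (1/7 + (5 + 2))*(-7) = (⅐ + 7)*(-7) = (50/7)*(-7) = -50)
O(m) = -200/3 - m/3 (O(m) = -((250 + m) - 50)/3 = -(200 + m)/3 = -200/3 - m/3)
355473/O(-894) = 355473/(-200/3 - ⅓*(-894)) = 355473/(-200/3 + 298) = 355473/(694/3) = 355473*(3/694) = 1066419/694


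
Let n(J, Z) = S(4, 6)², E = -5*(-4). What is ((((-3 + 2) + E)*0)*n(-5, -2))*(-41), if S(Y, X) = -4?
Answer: 0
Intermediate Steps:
E = 20
n(J, Z) = 16 (n(J, Z) = (-4)² = 16)
((((-3 + 2) + E)*0)*n(-5, -2))*(-41) = ((((-3 + 2) + 20)*0)*16)*(-41) = (((-1 + 20)*0)*16)*(-41) = ((19*0)*16)*(-41) = (0*16)*(-41) = 0*(-41) = 0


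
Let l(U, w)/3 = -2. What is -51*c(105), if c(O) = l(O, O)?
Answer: 306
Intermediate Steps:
l(U, w) = -6 (l(U, w) = 3*(-2) = -6)
c(O) = -6
-51*c(105) = -51*(-6) = 306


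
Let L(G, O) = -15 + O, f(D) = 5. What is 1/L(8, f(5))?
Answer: -⅒ ≈ -0.10000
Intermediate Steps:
1/L(8, f(5)) = 1/(-15 + 5) = 1/(-10) = -⅒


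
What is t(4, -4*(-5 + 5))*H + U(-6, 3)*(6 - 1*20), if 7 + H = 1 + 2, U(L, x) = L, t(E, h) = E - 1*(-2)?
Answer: 60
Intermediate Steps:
t(E, h) = 2 + E (t(E, h) = E + 2 = 2 + E)
H = -4 (H = -7 + (1 + 2) = -7 + 3 = -4)
t(4, -4*(-5 + 5))*H + U(-6, 3)*(6 - 1*20) = (2 + 4)*(-4) - 6*(6 - 1*20) = 6*(-4) - 6*(6 - 20) = -24 - 6*(-14) = -24 + 84 = 60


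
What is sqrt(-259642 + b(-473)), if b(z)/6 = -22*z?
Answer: I*sqrt(197206) ≈ 444.08*I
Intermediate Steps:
b(z) = -132*z (b(z) = 6*(-22*z) = -132*z)
sqrt(-259642 + b(-473)) = sqrt(-259642 - 132*(-473)) = sqrt(-259642 + 62436) = sqrt(-197206) = I*sqrt(197206)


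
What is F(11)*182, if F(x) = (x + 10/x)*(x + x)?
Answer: 47684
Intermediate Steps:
F(x) = 2*x*(x + 10/x) (F(x) = (x + 10/x)*(2*x) = 2*x*(x + 10/x))
F(11)*182 = (20 + 2*11**2)*182 = (20 + 2*121)*182 = (20 + 242)*182 = 262*182 = 47684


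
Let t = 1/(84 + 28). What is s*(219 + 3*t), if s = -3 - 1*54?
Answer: -1398267/112 ≈ -12485.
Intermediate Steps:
s = -57 (s = -3 - 54 = -57)
t = 1/112 ≈ 0.0089286
s*(219 + 3*t) = -57*(219 + 3*(1/112)) = -57*(219 + 3/112) = -57*24531/112 = -1398267/112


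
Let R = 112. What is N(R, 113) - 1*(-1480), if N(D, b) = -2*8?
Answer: 1464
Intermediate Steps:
N(D, b) = -16
N(R, 113) - 1*(-1480) = -16 - 1*(-1480) = -16 + 1480 = 1464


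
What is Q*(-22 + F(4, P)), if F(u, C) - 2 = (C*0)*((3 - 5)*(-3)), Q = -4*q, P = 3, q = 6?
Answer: 480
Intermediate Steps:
Q = -24 (Q = -4*6 = -24)
F(u, C) = 2 (F(u, C) = 2 + (C*0)*((3 - 5)*(-3)) = 2 + 0*(-2*(-3)) = 2 + 0*6 = 2 + 0 = 2)
Q*(-22 + F(4, P)) = -24*(-22 + 2) = -24*(-20) = 480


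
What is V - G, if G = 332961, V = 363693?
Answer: 30732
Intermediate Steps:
V - G = 363693 - 1*332961 = 363693 - 332961 = 30732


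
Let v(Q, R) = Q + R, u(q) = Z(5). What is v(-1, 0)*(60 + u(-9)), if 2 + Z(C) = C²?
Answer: -83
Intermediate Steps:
Z(C) = -2 + C²
u(q) = 23 (u(q) = -2 + 5² = -2 + 25 = 23)
v(-1, 0)*(60 + u(-9)) = (-1 + 0)*(60 + 23) = -1*83 = -83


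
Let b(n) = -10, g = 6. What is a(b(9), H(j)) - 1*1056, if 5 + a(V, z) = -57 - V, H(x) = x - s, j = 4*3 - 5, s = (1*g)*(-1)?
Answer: -1108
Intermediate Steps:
s = -6 (s = (1*6)*(-1) = 6*(-1) = -6)
j = 7 (j = 12 - 5 = 7)
H(x) = 6 + x (H(x) = x - 1*(-6) = x + 6 = 6 + x)
a(V, z) = -62 - V (a(V, z) = -5 + (-57 - V) = -62 - V)
a(b(9), H(j)) - 1*1056 = (-62 - 1*(-10)) - 1*1056 = (-62 + 10) - 1056 = -52 - 1056 = -1108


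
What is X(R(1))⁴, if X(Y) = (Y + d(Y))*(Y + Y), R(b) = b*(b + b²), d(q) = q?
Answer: 65536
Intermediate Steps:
X(Y) = 4*Y² (X(Y) = (Y + Y)*(Y + Y) = (2*Y)*(2*Y) = 4*Y²)
X(R(1))⁴ = (4*(1²*(1 + 1))²)⁴ = (4*(1*2)²)⁴ = (4*2²)⁴ = (4*4)⁴ = 16⁴ = 65536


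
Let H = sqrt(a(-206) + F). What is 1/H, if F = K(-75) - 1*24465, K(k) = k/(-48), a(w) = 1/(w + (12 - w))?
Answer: -4*I*sqrt(3522723)/1174241 ≈ -0.0063936*I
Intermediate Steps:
a(w) = 1/12
K(k) = -k/48 (K(k) = k*(-1/48) = -k/48)
F = -391415/16 (F = -1/48*(-75) - 1*24465 = 25/16 - 24465 = -391415/16 ≈ -24463.)
H = I*sqrt(3522723)/12 (H = sqrt(1/12 - 391415/16) = sqrt(-1174241/48) = I*sqrt(3522723)/12 ≈ 156.41*I)
1/H = 1/(I*sqrt(3522723)/12) = -4*I*sqrt(3522723)/1174241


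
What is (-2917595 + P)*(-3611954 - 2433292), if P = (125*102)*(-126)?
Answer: 27349267202370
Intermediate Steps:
P = -1606500 (P = 12750*(-126) = -1606500)
(-2917595 + P)*(-3611954 - 2433292) = (-2917595 - 1606500)*(-3611954 - 2433292) = -4524095*(-6045246) = 27349267202370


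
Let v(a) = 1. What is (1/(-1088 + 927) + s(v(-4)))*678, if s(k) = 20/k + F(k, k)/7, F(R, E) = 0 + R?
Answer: 2198076/161 ≈ 13653.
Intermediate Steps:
F(R, E) = R
s(k) = 20/k + k/7
(1/(-1088 + 927) + s(v(-4)))*678 = (1/(-1088 + 927) + (20/1 + (⅐)*1))*678 = (1/(-161) + (20*1 + ⅐))*678 = (-1/161 + (20 + ⅐))*678 = (-1/161 + 141/7)*678 = (3242/161)*678 = 2198076/161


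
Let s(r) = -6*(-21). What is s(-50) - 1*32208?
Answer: -32082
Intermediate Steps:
s(r) = 126
s(-50) - 1*32208 = 126 - 1*32208 = 126 - 32208 = -32082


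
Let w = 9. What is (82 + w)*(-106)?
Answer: -9646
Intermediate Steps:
(82 + w)*(-106) = (82 + 9)*(-106) = 91*(-106) = -9646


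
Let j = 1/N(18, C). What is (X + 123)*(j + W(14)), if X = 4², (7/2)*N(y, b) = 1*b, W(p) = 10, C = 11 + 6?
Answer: 48233/34 ≈ 1418.6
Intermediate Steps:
C = 17
N(y, b) = 2*b/7 (N(y, b) = 2*(1*b)/7 = 2*b/7)
X = 16
j = 7/34 (j = 1/((2/7)*17) = 1/(34/7) = 7/34 ≈ 0.20588)
(X + 123)*(j + W(14)) = (16 + 123)*(7/34 + 10) = 139*(347/34) = 48233/34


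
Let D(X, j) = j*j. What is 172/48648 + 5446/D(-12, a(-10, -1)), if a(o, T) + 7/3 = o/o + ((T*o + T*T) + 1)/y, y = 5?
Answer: 3725679427/778368 ≈ 4786.5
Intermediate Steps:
a(o, T) = -17/15 + T**2/5 + T*o/5 (a(o, T) = -7/3 + (o/o + ((T*o + T*T) + 1)/5) = -7/3 + (1 + ((T*o + T**2) + 1)*(1/5)) = -7/3 + (1 + ((T**2 + T*o) + 1)*(1/5)) = -7/3 + (1 + (1 + T**2 + T*o)*(1/5)) = -7/3 + (1 + (1/5 + T**2/5 + T*o/5)) = -7/3 + (6/5 + T**2/5 + T*o/5) = -17/15 + T**2/5 + T*o/5)
D(X, j) = j**2
172/48648 + 5446/D(-12, a(-10, -1)) = 172/48648 + 5446/((-17/15 + (1/5)*(-1)**2 + (1/5)*(-1)*(-10))**2) = 172*(1/48648) + 5446/((-17/15 + (1/5)*1 + 2)**2) = 43/12162 + 5446/((-17/15 + 1/5 + 2)**2) = 43/12162 + 5446/((16/15)**2) = 43/12162 + 5446/(256/225) = 43/12162 + 5446*(225/256) = 43/12162 + 612675/128 = 3725679427/778368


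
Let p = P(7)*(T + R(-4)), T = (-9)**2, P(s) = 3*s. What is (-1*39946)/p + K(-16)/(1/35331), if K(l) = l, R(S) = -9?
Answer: -427383749/756 ≈ -5.6532e+5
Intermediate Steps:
T = 81
p = 1512 (p = (3*7)*(81 - 9) = 21*72 = 1512)
(-1*39946)/p + K(-16)/(1/35331) = -1*39946/1512 - 16/(1/35331) = -39946*1/1512 - 16/1/35331 = -19973/756 - 16*35331 = -19973/756 - 565296 = -427383749/756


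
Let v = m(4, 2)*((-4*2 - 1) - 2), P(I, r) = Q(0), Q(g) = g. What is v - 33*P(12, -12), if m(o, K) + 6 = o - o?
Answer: 66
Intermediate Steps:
P(I, r) = 0
m(o, K) = -6 (m(o, K) = -6 + (o - o) = -6 + 0 = -6)
v = 66 (v = -6*((-4*2 - 1) - 2) = -6*((-8 - 1) - 2) = -6*(-9 - 2) = -6*(-11) = 66)
v - 33*P(12, -12) = 66 - 33*0 = 66 + 0 = 66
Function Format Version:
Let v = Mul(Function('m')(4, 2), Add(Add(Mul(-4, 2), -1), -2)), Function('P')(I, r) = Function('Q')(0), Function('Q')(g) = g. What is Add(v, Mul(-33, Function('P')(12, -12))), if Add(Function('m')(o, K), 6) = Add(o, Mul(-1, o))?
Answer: 66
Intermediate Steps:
Function('P')(I, r) = 0
Function('m')(o, K) = -6 (Function('m')(o, K) = Add(-6, Add(o, Mul(-1, o))) = Add(-6, 0) = -6)
v = 66 (v = Mul(-6, Add(Add(Mul(-4, 2), -1), -2)) = Mul(-6, Add(Add(-8, -1), -2)) = Mul(-6, Add(-9, -2)) = Mul(-6, -11) = 66)
Add(v, Mul(-33, Function('P')(12, -12))) = Add(66, Mul(-33, 0)) = Add(66, 0) = 66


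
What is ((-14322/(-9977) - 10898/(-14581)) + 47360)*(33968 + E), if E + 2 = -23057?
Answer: 6832997305895812/13224967 ≈ 5.1667e+8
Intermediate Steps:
E = -23059 (E = -2 - 23057 = -23059)
((-14322/(-9977) - 10898/(-14581)) + 47360)*(33968 + E) = ((-14322/(-9977) - 10898/(-14581)) + 47360)*(33968 - 23059) = ((-14322*(-1/9977) - 10898*(-1/14581)) + 47360)*10909 = ((1302/907 + 10898/14581) + 47360)*10909 = (28868948/13224967 + 47360)*10909 = (626363306068/13224967)*10909 = 6832997305895812/13224967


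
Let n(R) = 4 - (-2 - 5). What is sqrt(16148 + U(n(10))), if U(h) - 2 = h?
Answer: sqrt(16161) ≈ 127.13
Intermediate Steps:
n(R) = 11 (n(R) = 4 - 1*(-7) = 4 + 7 = 11)
U(h) = 2 + h
sqrt(16148 + U(n(10))) = sqrt(16148 + (2 + 11)) = sqrt(16148 + 13) = sqrt(16161)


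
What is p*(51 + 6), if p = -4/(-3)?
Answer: 76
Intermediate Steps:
p = 4/3 (p = -4*(-⅓) = 4/3 ≈ 1.3333)
p*(51 + 6) = 4*(51 + 6)/3 = (4/3)*57 = 76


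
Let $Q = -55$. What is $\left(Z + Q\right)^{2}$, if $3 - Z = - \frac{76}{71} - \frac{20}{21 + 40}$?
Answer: $\frac{48029352336}{18757561} \approx 2560.5$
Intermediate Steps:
$Z = \frac{19049}{4331}$ ($Z = 3 - \left(- \frac{76}{71} - \frac{20}{21 + 40}\right) = 3 - \left(\left(-76\right) \frac{1}{71} - \frac{20}{61}\right) = 3 - \left(- \frac{76}{71} - \frac{20}{61}\right) = 3 - - \frac{6056}{4331} = 3 + \frac{6056}{4331} = \frac{19049}{4331} \approx 4.3983$)
$\left(Z + Q\right)^{2} = \left(\frac{19049}{4331} - 55\right)^{2} = \left(- \frac{219156}{4331}\right)^{2} = \frac{48029352336}{18757561}$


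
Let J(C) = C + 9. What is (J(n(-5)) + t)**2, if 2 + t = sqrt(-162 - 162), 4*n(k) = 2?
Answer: -1071/4 + 270*I ≈ -267.75 + 270.0*I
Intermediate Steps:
n(k) = 1/2 (n(k) = (1/4)*2 = 1/2)
t = -2 + 18*I (t = -2 + sqrt(-162 - 162) = -2 + sqrt(-324) = -2 + 18*I ≈ -2.0 + 18.0*I)
J(C) = 9 + C
(J(n(-5)) + t)**2 = ((9 + 1/2) + (-2 + 18*I))**2 = (19/2 + (-2 + 18*I))**2 = (15/2 + 18*I)**2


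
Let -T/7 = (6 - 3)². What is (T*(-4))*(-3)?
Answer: -756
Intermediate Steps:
T = -63 (T = -7*(6 - 3)² = -7*3² = -7*9 = -63)
(T*(-4))*(-3) = -63*(-4)*(-3) = 252*(-3) = -756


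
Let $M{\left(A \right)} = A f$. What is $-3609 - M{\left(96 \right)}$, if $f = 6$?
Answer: $-4185$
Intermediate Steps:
$M{\left(A \right)} = 6 A$ ($M{\left(A \right)} = A 6 = 6 A$)
$-3609 - M{\left(96 \right)} = -3609 - 6 \cdot 96 = -3609 - 576 = -4185$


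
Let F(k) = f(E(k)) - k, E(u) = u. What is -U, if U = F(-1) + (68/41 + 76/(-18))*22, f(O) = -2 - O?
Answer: 20812/369 ≈ 56.401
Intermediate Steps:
F(k) = -2 - 2*k (F(k) = (-2 - k) - k = -2 - 2*k)
U = -20812/369 (U = (-2 - 2*(-1)) + (68/41 + 76/(-18))*22 = (-2 + 2) + (68*(1/41) + 76*(-1/18))*22 = 0 + (68/41 - 38/9)*22 = 0 - 946/369*22 = 0 - 20812/369 = -20812/369 ≈ -56.401)
-U = -1*(-20812/369) = 20812/369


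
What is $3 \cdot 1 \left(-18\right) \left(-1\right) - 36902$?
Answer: $-36848$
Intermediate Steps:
$3 \cdot 1 \left(-18\right) \left(-1\right) - 36902 = 3 \left(-18\right) \left(-1\right) - 36902 = \left(-54\right) \left(-1\right) - 36902 = 54 - 36902 = -36848$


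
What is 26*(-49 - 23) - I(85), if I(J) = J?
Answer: -1957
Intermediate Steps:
26*(-49 - 23) - I(85) = 26*(-49 - 23) - 1*85 = 26*(-72) - 85 = -1872 - 85 = -1957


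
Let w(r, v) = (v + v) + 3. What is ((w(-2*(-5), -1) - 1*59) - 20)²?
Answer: 6084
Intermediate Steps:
w(r, v) = 3 + 2*v (w(r, v) = 2*v + 3 = 3 + 2*v)
((w(-2*(-5), -1) - 1*59) - 20)² = (((3 + 2*(-1)) - 1*59) - 20)² = (((3 - 2) - 59) - 20)² = ((1 - 59) - 20)² = (-58 - 20)² = (-78)² = 6084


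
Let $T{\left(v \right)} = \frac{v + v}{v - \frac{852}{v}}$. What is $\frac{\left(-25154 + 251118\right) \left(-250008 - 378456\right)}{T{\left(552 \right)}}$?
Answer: $- \frac{37456679887646}{529} \approx -7.0807 \cdot 10^{10}$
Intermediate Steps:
$T{\left(v \right)} = \frac{2 v}{v - \frac{852}{v}}$
$\frac{\left(-25154 + 251118\right) \left(-250008 - 378456\right)}{T{\left(552 \right)}} = \frac{\left(-25154 + 251118\right) \left(-250008 - 378456\right)}{2 \cdot 552^{2} \frac{1}{-852 + 552^{2}}} = \frac{225964 \left(-628464\right)}{2 \cdot 304704 \frac{1}{-852 + 304704}} = - \frac{142010239296}{2 \cdot 304704 \cdot \frac{1}{303852}} = - \frac{142010239296}{\frac{50784}{25321}} = \left(-142010239296\right) \frac{25321}{50784} = - \frac{37456679887646}{529}$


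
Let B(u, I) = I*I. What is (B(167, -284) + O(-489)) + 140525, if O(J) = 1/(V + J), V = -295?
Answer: 173405903/784 ≈ 2.2118e+5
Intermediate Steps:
B(u, I) = I²
O(J) = 1/(-295 + J)
(B(167, -284) + O(-489)) + 140525 = ((-284)² + 1/(-295 - 489)) + 140525 = (80656 + 1/(-784)) + 140525 = (80656 - 1/784) + 140525 = 63234303/784 + 140525 = 173405903/784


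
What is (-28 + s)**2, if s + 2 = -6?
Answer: 1296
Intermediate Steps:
s = -8 (s = -2 - 6 = -8)
(-28 + s)**2 = (-28 - 8)**2 = (-36)**2 = 1296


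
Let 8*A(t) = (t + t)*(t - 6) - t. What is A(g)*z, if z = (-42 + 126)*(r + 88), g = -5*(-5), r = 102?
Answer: 1845375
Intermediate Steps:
g = 25
A(t) = -t/8 + t*(-6 + t)/4 (A(t) = ((t + t)*(t - 6) - t)/8 = ((2*t)*(-6 + t) - t)/8 = (2*t*(-6 + t) - t)/8 = (-t + 2*t*(-6 + t))/8 = -t/8 + t*(-6 + t)/4)
z = 15960 (z = (-42 + 126)*(102 + 88) = 84*190 = 15960)
A(g)*z = ((⅛)*25*(-13 + 2*25))*15960 = ((⅛)*25*(-13 + 50))*15960 = ((⅛)*25*37)*15960 = (925/8)*15960 = 1845375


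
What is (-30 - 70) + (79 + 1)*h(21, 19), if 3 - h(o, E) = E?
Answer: -1380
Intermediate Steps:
h(o, E) = 3 - E
(-30 - 70) + (79 + 1)*h(21, 19) = (-30 - 70) + (79 + 1)*(3 - 1*19) = -100 + 80*(3 - 19) = -100 + 80*(-16) = -100 - 1280 = -1380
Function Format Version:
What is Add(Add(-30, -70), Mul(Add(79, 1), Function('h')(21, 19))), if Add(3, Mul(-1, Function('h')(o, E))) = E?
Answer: -1380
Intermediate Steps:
Function('h')(o, E) = Add(3, Mul(-1, E))
Add(Add(-30, -70), Mul(Add(79, 1), Function('h')(21, 19))) = Add(Add(-30, -70), Mul(Add(79, 1), Add(3, Mul(-1, 19)))) = Add(-100, Mul(80, Add(3, -19))) = Add(-100, Mul(80, -16)) = Add(-100, -1280) = -1380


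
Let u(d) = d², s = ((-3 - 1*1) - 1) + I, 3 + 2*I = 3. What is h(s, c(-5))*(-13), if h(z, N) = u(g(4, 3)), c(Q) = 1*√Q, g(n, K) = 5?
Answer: -325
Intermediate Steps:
I = 0 (I = -3/2 + (½)*3 = -3/2 + 3/2 = 0)
c(Q) = √Q
s = -5 (s = ((-3 - 1*1) - 1) + 0 = ((-3 - 1) - 1) + 0 = (-4 - 1) + 0 = -5 + 0 = -5)
h(z, N) = 25 (h(z, N) = 5² = 25)
h(s, c(-5))*(-13) = 25*(-13) = -325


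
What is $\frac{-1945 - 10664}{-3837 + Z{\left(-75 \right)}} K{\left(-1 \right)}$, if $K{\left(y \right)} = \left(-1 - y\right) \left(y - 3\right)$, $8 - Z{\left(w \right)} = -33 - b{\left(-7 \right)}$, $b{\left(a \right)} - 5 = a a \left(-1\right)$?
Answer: $0$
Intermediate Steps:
$b{\left(a \right)} = 5 - a^{2}$ ($b{\left(a \right)} = 5 + a a \left(-1\right) = 5 + a^{2} \left(-1\right) = 5 - a^{2}$)
$Z{\left(w \right)} = -3$ ($Z{\left(w \right)} = 8 - \left(-33 - \left(5 - \left(-7\right)^{2}\right)\right) = 8 - \left(-33 - \left(5 - 49\right)\right) = 8 - \left(-33 - -44\right) = 8 - \left(-33 + 44\right) = 8 - 11 = -3$)
$K{\left(y \right)} = \left(-1 - y\right) \left(-3 + y\right)$
$\frac{-1945 - 10664}{-3837 + Z{\left(-75 \right)}} K{\left(-1 \right)} = \frac{-1945 - 10664}{-3837 - 3} \left(3 - \left(-1\right)^{2} + 2 \left(-1\right)\right) = - \frac{12609}{-3840} \left(3 - 1 - 2\right) = \left(-12609\right) \left(- \frac{1}{3840}\right) \left(3 - 1 - 2\right) = \frac{4203}{1280} \cdot 0 = 0$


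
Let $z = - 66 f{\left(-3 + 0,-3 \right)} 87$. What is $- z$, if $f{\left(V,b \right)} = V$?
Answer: $-17226$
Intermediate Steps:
$z = 17226$ ($z = - 66 \left(-3 + 0\right) 87 = \left(-66\right) \left(-3\right) 87 = 198 \cdot 87 = 17226$)
$- z = \left(-1\right) 17226 = -17226$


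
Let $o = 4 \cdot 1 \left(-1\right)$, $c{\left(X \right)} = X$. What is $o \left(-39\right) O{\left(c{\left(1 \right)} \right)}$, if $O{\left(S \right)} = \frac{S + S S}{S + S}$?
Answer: $156$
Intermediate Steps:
$o = -4$ ($o = 4 \left(-1\right) = -4$)
$O{\left(S \right)} = \frac{S + S^{2}}{2 S}$
$o \left(-39\right) O{\left(c{\left(1 \right)} \right)} = \left(-4\right) \left(-39\right) \left(\frac{1}{2} + \frac{1}{2} \cdot 1\right) = 156 \left(\frac{1}{2} + \frac{1}{2}\right) = 156 \cdot 1 = 156$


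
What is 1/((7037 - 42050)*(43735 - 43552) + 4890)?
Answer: -1/6402489 ≈ -1.5619e-7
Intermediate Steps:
1/((7037 - 42050)*(43735 - 43552) + 4890) = 1/(-35013*183 + 4890) = 1/(-6407379 + 4890) = 1/(-6402489) = -1/6402489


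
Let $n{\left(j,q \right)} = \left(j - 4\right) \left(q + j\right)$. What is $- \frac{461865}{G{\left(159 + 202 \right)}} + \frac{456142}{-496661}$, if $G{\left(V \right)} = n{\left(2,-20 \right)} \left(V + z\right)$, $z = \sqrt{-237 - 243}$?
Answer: $\frac{- 21894816 \sqrt{30} + 78439451399 i}{5959932 \left(- 361 i + 4 \sqrt{30}\right)} \approx -36.327 + 2.1489 i$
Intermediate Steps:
$n{\left(j,q \right)} = \left(-4 + j\right) \left(j + q\right)$
$z = 4 i \sqrt{30}$ ($z = \sqrt{-480} = 4 i \sqrt{30} \approx 21.909 i$)
$G{\left(V \right)} = 36 V + 144 i \sqrt{30}$ ($G{\left(V \right)} = \left(2^{2} - 8 - -80 + 2 \left(-20\right)\right) \left(V + 4 i \sqrt{30}\right) = \left(4 - 8 + 80 - 40\right) \left(V + 4 i \sqrt{30}\right) = 36 \left(V + 4 i \sqrt{30}\right) = 36 V + 144 i \sqrt{30}$)
$- \frac{461865}{G{\left(159 + 202 \right)}} + \frac{456142}{-496661} = - \frac{461865}{36 \left(159 + 202\right) + 144 i \sqrt{30}} + \frac{456142}{-496661} = - \frac{461865}{36 \cdot 361 + 144 i \sqrt{30}} + 456142 \left(- \frac{1}{496661}\right) = - \frac{461865}{12996 + 144 i \sqrt{30}} - \frac{456142}{496661} = - \frac{456142}{496661} - \frac{461865}{12996 + 144 i \sqrt{30}}$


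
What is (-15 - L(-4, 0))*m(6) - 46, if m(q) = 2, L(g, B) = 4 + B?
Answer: -84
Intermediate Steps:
(-15 - L(-4, 0))*m(6) - 46 = (-15 - (4 + 0))*2 - 46 = (-15 - 1*4)*2 - 46 = (-15 - 4)*2 - 46 = -19*2 - 46 = -38 - 46 = -84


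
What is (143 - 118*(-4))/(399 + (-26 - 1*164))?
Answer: 615/209 ≈ 2.9426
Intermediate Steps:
(143 - 118*(-4))/(399 + (-26 - 1*164)) = (143 + 472)/(399 + (-26 - 164)) = 615/(399 - 190) = 615/209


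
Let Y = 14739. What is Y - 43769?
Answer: -29030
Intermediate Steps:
Y - 43769 = 14739 - 43769 = -29030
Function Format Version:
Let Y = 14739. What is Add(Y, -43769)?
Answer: -29030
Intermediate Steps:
Add(Y, -43769) = Add(14739, -43769) = -29030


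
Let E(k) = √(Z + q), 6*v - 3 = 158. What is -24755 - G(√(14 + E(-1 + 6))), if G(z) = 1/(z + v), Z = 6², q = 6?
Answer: -24755 - 1/(161/6 + √(14 + √42)) ≈ -24755.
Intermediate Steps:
Z = 36
v = 161/6 (v = ½ + (⅙)*158 = ½ + 79/3 = 161/6 ≈ 26.833)
E(k) = √42 (E(k) = √(36 + 6) = √42)
G(z) = 1/(161/6 + z) (G(z) = 1/(z + 161/6) = 1/(161/6 + z))
-24755 - G(√(14 + E(-1 + 6))) = -24755 - 6/(161 + 6*√(14 + √42))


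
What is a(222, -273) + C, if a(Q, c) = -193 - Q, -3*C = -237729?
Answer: 78828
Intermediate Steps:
C = 79243 (C = -1/3*(-237729) = 79243)
a(222, -273) + C = (-193 - 1*222) + 79243 = (-193 - 222) + 79243 = -415 + 79243 = 78828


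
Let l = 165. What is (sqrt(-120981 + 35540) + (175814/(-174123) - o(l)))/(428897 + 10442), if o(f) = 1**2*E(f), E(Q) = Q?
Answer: -28906109/76499024697 + I*sqrt(85441)/439339 ≈ -0.00037786 + 0.00066532*I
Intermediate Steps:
o(f) = f (o(f) = 1**2*f = 1*f = f)
(sqrt(-120981 + 35540) + (175814/(-174123) - o(l)))/(428897 + 10442) = (sqrt(-120981 + 35540) + (175814/(-174123) - 1*165))/(428897 + 10442) = (sqrt(-85441) + (175814*(-1/174123) - 165))/439339 = (I*sqrt(85441) + (-175814/174123 - 165))*(1/439339) = (I*sqrt(85441) - 28906109/174123)*(1/439339) = (-28906109/174123 + I*sqrt(85441))*(1/439339) = -28906109/76499024697 + I*sqrt(85441)/439339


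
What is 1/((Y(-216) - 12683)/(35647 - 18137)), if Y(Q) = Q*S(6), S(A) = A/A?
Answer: -17510/12899 ≈ -1.3575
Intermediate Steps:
S(A) = 1
Y(Q) = Q (Y(Q) = Q*1 = Q)
1/((Y(-216) - 12683)/(35647 - 18137)) = 1/((-216 - 12683)/(35647 - 18137)) = 1/(-12899/17510) = -17510/12899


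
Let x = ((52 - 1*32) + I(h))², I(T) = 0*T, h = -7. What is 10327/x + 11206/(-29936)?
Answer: 19041667/748400 ≈ 25.443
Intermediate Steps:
I(T) = 0
x = 400 (x = ((52 - 1*32) + 0)² = ((52 - 32) + 0)² = (20 + 0)² = 20² = 400)
10327/x + 11206/(-29936) = 10327/400 + 11206/(-29936) = 10327*(1/400) + 11206*(-1/29936) = 10327/400 - 5603/14968 = 19041667/748400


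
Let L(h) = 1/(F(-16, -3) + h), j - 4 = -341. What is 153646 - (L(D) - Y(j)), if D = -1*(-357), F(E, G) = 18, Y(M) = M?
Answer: 57490874/375 ≈ 1.5331e+5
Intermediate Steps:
j = -337 (j = 4 - 341 = -337)
D = 357
L(h) = 1/(18 + h)
153646 - (L(D) - Y(j)) = 153646 - (1/(18 + 357) - 1*(-337)) = 153646 - (1/375 + 337) = 153646 - 1*126376/375 = 153646 - 126376/375 = 57490874/375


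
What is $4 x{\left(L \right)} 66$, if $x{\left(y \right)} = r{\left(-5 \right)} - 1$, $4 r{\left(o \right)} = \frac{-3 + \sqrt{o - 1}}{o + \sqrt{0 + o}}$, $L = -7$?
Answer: $\frac{66 \left(\sqrt{6} - 17 i - 4 \sqrt{5}\right)}{\sqrt{5} + 5 i} \approx -218.95 - 12.186 i$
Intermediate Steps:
$r{\left(o \right)} = \frac{-3 + \sqrt{-1 + o}}{4 \left(o + \sqrt{o}\right)}$ ($r{\left(o \right)} = \frac{\left(-3 + \sqrt{o - 1}\right) \frac{1}{o + \sqrt{0 + o}}}{4} = \frac{\left(-3 + \sqrt{-1 + o}\right) \frac{1}{o + \sqrt{o}}}{4} = \frac{\frac{1}{o + \sqrt{o}} \left(-3 + \sqrt{-1 + o}\right)}{4} = \frac{-3 + \sqrt{-1 + o}}{4 \left(o + \sqrt{o}\right)}$)
$x{\left(y \right)} = -1 + \frac{-3 + i \sqrt{6}}{4 \left(-5 + i \sqrt{5}\right)}$ ($x{\left(y \right)} = \frac{-3 + \sqrt{-1 - 5}}{4 \left(-5 + \sqrt{-5}\right)} - 1 = \frac{-3 + \sqrt{-6}}{4 \left(-5 + i \sqrt{5}\right)} - 1 = \frac{-3 + i \sqrt{6}}{4 \left(-5 + i \sqrt{5}\right)} - 1 = -1 + \frac{-3 + i \sqrt{6}}{4 \left(-5 + i \sqrt{5}\right)}$)
$4 x{\left(L \right)} 66 = 4 \frac{\sqrt{6} - 17 i - 4 \sqrt{5}}{4 \left(\sqrt{5} + 5 i\right)} 66 = \frac{\sqrt{6} - 17 i - 4 \sqrt{5}}{\sqrt{5} + 5 i} 66 = \frac{66 \left(\sqrt{6} - 17 i - 4 \sqrt{5}\right)}{\sqrt{5} + 5 i}$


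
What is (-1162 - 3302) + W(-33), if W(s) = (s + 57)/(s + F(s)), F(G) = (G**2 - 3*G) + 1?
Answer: -1290090/289 ≈ -4464.0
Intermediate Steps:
F(G) = 1 + G**2 - 3*G
W(s) = (57 + s)/(1 + s**2 - 2*s) (W(s) = (s + 57)/(s + (1 + s**2 - 3*s)) = (57 + s)/(1 + s**2 - 2*s))
(-1162 - 3302) + W(-33) = (-1162 - 3302) + (57 - 33)/(1 + (-33)**2 - 2*(-33)) = -4464 + 24/(1 + 1089 + 66) = -4464 + 24/1156 = -4464 + (1/1156)*24 = -4464 + 6/289 = -1290090/289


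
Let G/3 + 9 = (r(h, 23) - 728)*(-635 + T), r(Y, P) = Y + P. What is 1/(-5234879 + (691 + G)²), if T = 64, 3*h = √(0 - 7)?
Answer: I/(1379911718*√7 + 1460051455075*I) ≈ 6.849e-13 + 1.7126e-15*I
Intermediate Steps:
h = I*√7/3 (h = √(0 - 7)/3 = √(-7)/3 = (I*√7)/3 = I*√7/3 ≈ 0.88192*I)
r(Y, P) = P + Y
G = 1207638 - 571*I*√7 (G = -27 + 3*(((23 + I*√7/3) - 728)*(-635 + 64)) = -27 + 3*((-705 + I*√7/3)*(-571)) = -27 + 3*(402555 - 571*I*√7/3) = -27 + (1207665 - 571*I*√7) = 1207638 - 571*I*√7 ≈ 1.2076e+6 - 1510.7*I)
1/(-5234879 + (691 + G)²) = 1/(-5234879 + (691 + (1207638 - 571*I*√7))²) = 1/(-5234879 + (1208329 - 571*I*√7)²)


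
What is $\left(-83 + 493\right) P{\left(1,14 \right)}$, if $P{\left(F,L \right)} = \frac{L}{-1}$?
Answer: $-5740$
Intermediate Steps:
$P{\left(F,L \right)} = - L$ ($P{\left(F,L \right)} = L \left(-1\right) = - L$)
$\left(-83 + 493\right) P{\left(1,14 \right)} = \left(-83 + 493\right) \left(\left(-1\right) 14\right) = 410 \left(-14\right) = -5740$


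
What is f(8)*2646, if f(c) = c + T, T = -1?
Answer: 18522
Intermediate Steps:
f(c) = -1 + c (f(c) = c - 1 = -1 + c)
f(8)*2646 = (-1 + 8)*2646 = 7*2646 = 18522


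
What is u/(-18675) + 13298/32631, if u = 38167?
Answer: -332362409/203127975 ≈ -1.6362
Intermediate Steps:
u/(-18675) + 13298/32631 = 38167/(-18675) + 13298/32631 = 38167*(-1/18675) + 13298*(1/32631) = -38167/18675 + 13298/32631 = -332362409/203127975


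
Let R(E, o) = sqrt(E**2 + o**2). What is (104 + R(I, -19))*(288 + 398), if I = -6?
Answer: 71344 + 686*sqrt(397) ≈ 85013.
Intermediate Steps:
(104 + R(I, -19))*(288 + 398) = (104 + sqrt((-6)**2 + (-19)**2))*(288 + 398) = (104 + sqrt(36 + 361))*686 = (104 + sqrt(397))*686 = 71344 + 686*sqrt(397)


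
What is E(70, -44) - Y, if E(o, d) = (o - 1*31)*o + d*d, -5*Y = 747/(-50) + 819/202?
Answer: 58880764/12625 ≈ 4663.8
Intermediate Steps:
Y = 27486/12625 (Y = -(747/(-50) + 819/202)/5 = -(747*(-1/50) + 819*(1/202))/5 = -(-747/50 + 819/202)/5 = -⅕*(-27486/2525) = 27486/12625 ≈ 2.1771)
E(o, d) = d² + o*(-31 + o) (E(o, d) = (o - 31)*o + d² = (-31 + o)*o + d² = o*(-31 + o) + d² = d² + o*(-31 + o))
E(70, -44) - Y = ((-44)² + 70² - 31*70) - 1*27486/12625 = (1936 + 4900 - 2170) - 27486/12625 = 4666 - 27486/12625 = 58880764/12625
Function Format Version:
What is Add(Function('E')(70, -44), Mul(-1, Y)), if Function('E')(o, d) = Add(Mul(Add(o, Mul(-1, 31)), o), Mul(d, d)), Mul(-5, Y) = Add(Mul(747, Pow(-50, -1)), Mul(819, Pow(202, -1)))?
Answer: Rational(58880764, 12625) ≈ 4663.8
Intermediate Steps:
Y = Rational(27486, 12625) (Y = Mul(Rational(-1, 5), Add(Mul(747, Pow(-50, -1)), Mul(819, Pow(202, -1)))) = Mul(Rational(-1, 5), Add(Mul(747, Rational(-1, 50)), Mul(819, Rational(1, 202)))) = Mul(Rational(-1, 5), Add(Rational(-747, 50), Rational(819, 202))) = Mul(Rational(-1, 5), Rational(-27486, 2525)) = Rational(27486, 12625) ≈ 2.1771)
Function('E')(o, d) = Add(Pow(d, 2), Mul(o, Add(-31, o))) (Function('E')(o, d) = Add(Mul(Add(o, -31), o), Pow(d, 2)) = Add(Mul(Add(-31, o), o), Pow(d, 2)) = Add(Mul(o, Add(-31, o)), Pow(d, 2)) = Add(Pow(d, 2), Mul(o, Add(-31, o))))
Add(Function('E')(70, -44), Mul(-1, Y)) = Add(Add(Pow(-44, 2), Pow(70, 2), Mul(-31, 70)), Mul(-1, Rational(27486, 12625))) = Add(Add(1936, 4900, -2170), Rational(-27486, 12625)) = Add(4666, Rational(-27486, 12625)) = Rational(58880764, 12625)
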